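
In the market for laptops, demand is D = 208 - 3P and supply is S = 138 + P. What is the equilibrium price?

P* = 17.5

Set D = S: 208 - 3P = 138 + P.
70 = 4P, so P* = 17.5.
Q* = 208 − 3(17.5) = 155.5.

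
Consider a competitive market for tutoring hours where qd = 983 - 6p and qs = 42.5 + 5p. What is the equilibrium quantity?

Set qd = qs: 983 - 6p = 42.5 + 5p.
940.5 = 11p, so p* = 85.5.
q* = 983 − 6(85.5) = 470.

q* = 470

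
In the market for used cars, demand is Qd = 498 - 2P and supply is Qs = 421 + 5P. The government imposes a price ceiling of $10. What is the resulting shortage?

Equilibrium price would be P* = 11, so the ceiling at 10 binds.
At P = 10: Qd = 498 − 2(10) = 478, Qs = 421 + 5(10) = 471.
Shortage = 478 − 471 = 7.

Shortage = 7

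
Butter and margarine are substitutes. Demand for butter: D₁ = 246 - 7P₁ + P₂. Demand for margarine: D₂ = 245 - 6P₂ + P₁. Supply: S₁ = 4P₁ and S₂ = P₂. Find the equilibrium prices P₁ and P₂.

Market 1: 246 - 7P₁ + P₂ = 4P₁ → 11P₁ - P₂ = 246.
Market 2: 7P₂ - P₁ = 245.
Eliminating P₂: 7×(1) + 1×(2) gives 76P₁ = 1967, so P₁ = 1967/76.
Back-substitute into (2): P₂ = (245 + 1×1967/76) / 7 = 2941/76.

P₁ = 1967/76, P₂ = 2941/76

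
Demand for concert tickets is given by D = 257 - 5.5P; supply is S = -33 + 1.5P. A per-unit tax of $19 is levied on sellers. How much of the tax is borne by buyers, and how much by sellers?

Pre-tax equilibrium: P* = 290/7, Q* = 204/7.
Tax on sellers shifts supply to S = -33 + 1.5(P − 19) = -61.5 + 1.5P.
257 - 5.5P = -61.5 + 1.5P gives buyer price Pb = 45.5; sellers receive Ps = 45.5 − 19 = 26.5.
New quantity: Q = 257 − 5.5(45.5) = 6.75.
Buyer burden = 45.5 − 290/7 = 57/14; seller burden = 290/7 − 26.5 = 209/14.

Buyers bear 57/14, sellers bear 209/14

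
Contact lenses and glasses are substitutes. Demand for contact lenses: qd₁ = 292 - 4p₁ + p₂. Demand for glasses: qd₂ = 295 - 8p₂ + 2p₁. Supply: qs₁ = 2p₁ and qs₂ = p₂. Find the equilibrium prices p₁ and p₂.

Market 1: 292 - 4p₁ + p₂ = 2p₁ → 6p₁ - p₂ = 292.
Market 2: 9p₂ - 2p₁ = 295.
Eliminating p₂: 9×(1) + 1×(2) gives 52p₁ = 2923, so p₁ = 2923/52.
Back-substitute into (2): p₂ = (295 + 2×2923/52) / 9 = 1177/26.

p₁ = 2923/52, p₂ = 1177/26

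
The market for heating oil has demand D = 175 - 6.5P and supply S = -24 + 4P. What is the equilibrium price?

Set D = S: 175 - 6.5P = -24 + 4P.
199 = 10.5P, so P* = 398/21.
Q* = 175 − 6.5(398/21) = 1088/21.

P* = 398/21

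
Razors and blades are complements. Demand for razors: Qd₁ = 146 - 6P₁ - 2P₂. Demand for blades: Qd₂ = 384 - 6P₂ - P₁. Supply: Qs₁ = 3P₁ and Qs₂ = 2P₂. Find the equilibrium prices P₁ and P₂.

P₁ = 40/7, P₂ = 331/7

Market 1: 146 - 6P₁ - 2P₂ = 3P₁ → 9P₁ + 2P₂ = 146.
Market 2: 8P₂ + P₁ = 384.
Eliminating P₂: 8×(1) − 2×(2) gives 70P₁ = 400, so P₁ = 40/7.
Back-substitute into (2): P₂ = (384 − 1×40/7) / 8 = 331/7.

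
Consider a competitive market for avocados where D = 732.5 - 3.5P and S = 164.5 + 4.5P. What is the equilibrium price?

Set D = S: 732.5 - 3.5P = 164.5 + 4.5P.
568 = 8P, so P* = 71.
Q* = 732.5 − 3.5(71) = 484.

P* = 71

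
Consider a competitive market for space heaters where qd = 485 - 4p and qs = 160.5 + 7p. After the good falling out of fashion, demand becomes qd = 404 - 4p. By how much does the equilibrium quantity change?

Original equilibrium: p* = 29.5, q* = 367.
New equilibrium: 404 - 4p = 160.5 + 7p, so 243.5 = 11p and p' = 487/22; q' = 404 − 4(487/22) = 3470/11.
Change in quantity: 3470/11 − 367 = -567/11.

Δq = -567/11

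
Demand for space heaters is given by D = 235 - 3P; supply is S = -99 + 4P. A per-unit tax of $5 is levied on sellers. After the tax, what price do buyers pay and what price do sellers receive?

Buyers pay 354/7, sellers receive 319/7

Pre-tax equilibrium: P* = 334/7, Q* = 643/7.
Tax on sellers shifts supply to S = -99 + 4(P − 5) = -119 + 4P.
235 - 3P = -119 + 4P gives buyer price Pb = 354/7; sellers receive Ps = 354/7 − 5 = 319/7.
New quantity: Q = 235 − 3(354/7) = 583/7.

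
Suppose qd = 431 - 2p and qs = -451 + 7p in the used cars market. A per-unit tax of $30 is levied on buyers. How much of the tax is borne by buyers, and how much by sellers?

Buyers bear 70/3, sellers bear 20/3

Pre-tax equilibrium: p* = 98, q* = 235.
Tax on buyers shifts demand to qd = 431 − 2(p + 30) = 371 - 2p.
371 - 2p = -451 + 7p gives seller price ps = 274/3; buyers pay pb = 274/3 + 30 = 364/3.
New quantity: q = 431 − 2(364/3) = 565/3.
Buyer burden = 364/3 − 98 = 70/3; seller burden = 98 − 274/3 = 20/3.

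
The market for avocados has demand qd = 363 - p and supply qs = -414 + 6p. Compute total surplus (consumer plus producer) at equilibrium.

Equilibrium: 363 - p = -414 + 6p gives p* = 111, q* = 252.
Demand choke price: p = 363; supply starts at p = 69.
CS = ½(363 − 111)(252) = 31752; PS = ½(111 − 69)(252) = 5292.

Total surplus = 37044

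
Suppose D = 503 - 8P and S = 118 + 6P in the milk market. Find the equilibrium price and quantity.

P* = 27.5, Q* = 283

Set D = S: 503 - 8P = 118 + 6P.
385 = 14P, so P* = 27.5.
Q* = 503 − 8(27.5) = 283.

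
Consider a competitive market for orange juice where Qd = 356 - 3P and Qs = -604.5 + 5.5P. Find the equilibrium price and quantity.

Set Qd = Qs: 356 - 3P = -604.5 + 5.5P.
960.5 = 8.5P, so P* = 113.
Q* = 356 − 3(113) = 17.

P* = 113, Q* = 17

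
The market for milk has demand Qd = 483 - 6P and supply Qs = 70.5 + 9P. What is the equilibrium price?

P* = 27.5

Set Qd = Qs: 483 - 6P = 70.5 + 9P.
412.5 = 15P, so P* = 27.5.
Q* = 483 − 6(27.5) = 318.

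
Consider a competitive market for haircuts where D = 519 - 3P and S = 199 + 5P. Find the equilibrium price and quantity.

Set D = S: 519 - 3P = 199 + 5P.
320 = 8P, so P* = 40.
Q* = 519 − 3(40) = 399.

P* = 40, Q* = 399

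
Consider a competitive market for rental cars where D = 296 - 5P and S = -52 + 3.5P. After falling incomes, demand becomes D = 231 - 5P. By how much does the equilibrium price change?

Original equilibrium: P* = 696/17, Q* = 1552/17.
New equilibrium: 231 - 5P = -52 + 3.5P, so 283 = 8.5P and P' = 566/17; Q' = 231 − 5(566/17) = 1097/17.
Change in price: 566/17 − 696/17 = -130/17.

ΔP = -130/17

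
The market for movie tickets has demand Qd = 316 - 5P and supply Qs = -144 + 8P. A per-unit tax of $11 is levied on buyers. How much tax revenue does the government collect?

Pre-tax equilibrium: P* = 460/13, Q* = 1808/13.
Tax on buyers shifts demand to Qd = 316 − 5(P + 11) = 261 - 5P.
261 - 5P = -144 + 8P gives seller price Ps = 405/13; buyers pay Pb = 405/13 + 11 = 548/13.
New quantity: Q = 316 − 5(548/13) = 1368/13.
Revenue = 11 × 1368/13 = 15048/13.

Tax revenue = 15048/13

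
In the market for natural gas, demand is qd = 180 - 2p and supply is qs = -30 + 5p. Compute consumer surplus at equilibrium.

Consumer surplus = 3600

Equilibrium: 180 - 2p = -30 + 5p gives p* = 30, q* = 120.
Demand choke price (qd = 0): p = 90.
CS = ½(90 − 30)(120) = 3600.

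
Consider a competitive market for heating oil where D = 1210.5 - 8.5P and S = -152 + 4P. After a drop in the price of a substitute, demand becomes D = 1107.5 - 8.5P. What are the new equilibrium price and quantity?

Original equilibrium: P* = 109, Q* = 284.
New equilibrium: 1107.5 - 8.5P = -152 + 4P, so 1259.5 = 12.5P and P' = 100.76; Q' = 1107.5 − 8.5(100.76) = 251.04.

P' = 100.76, Q' = 251.04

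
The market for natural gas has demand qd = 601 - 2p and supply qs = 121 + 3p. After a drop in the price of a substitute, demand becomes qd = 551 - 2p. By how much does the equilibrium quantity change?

Δq = -30

Original equilibrium: p* = 96, q* = 409.
New equilibrium: 551 - 2p = 121 + 3p, so 430 = 5p and p' = 86; q' = 551 − 2(86) = 379.
Change in quantity: 379 − 409 = -30.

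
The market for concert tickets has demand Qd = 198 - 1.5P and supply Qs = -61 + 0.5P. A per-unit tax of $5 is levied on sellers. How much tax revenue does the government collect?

Tax revenue = 9.375

Pre-tax equilibrium: P* = 129.5, Q* = 3.75.
Tax on sellers shifts supply to Qs = -61 + 0.5(P − 5) = -63.5 + 0.5P.
198 - 1.5P = -63.5 + 0.5P gives buyer price Pb = 130.75; sellers receive Ps = 130.75 − 5 = 125.75.
New quantity: Q = 198 − 1.5(130.75) = 1.875.
Revenue = 5 × 1.875 = 9.375.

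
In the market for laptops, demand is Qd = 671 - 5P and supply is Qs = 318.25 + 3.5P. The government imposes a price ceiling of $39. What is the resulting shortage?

Shortage = 21.25

Equilibrium price would be P* = 41.5, so the ceiling at 39 binds.
At P = 39: Qd = 671 − 5(39) = 476, Qs = 318.25 + 3.5(39) = 454.75.
Shortage = 476 − 454.75 = 21.25.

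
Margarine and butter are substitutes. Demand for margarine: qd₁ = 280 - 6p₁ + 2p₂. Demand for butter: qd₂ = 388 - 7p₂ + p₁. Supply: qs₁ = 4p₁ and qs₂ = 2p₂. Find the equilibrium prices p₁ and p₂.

p₁ = 412/11, p₂ = 520/11

Market 1: 280 - 6p₁ + 2p₂ = 4p₁ → 10p₁ - 2p₂ = 280.
Market 2: 9p₂ - p₁ = 388.
Eliminating p₂: 9×(1) + 2×(2) gives 88p₁ = 3296, so p₁ = 412/11.
Back-substitute into (2): p₂ = (388 + 1×412/11) / 9 = 520/11.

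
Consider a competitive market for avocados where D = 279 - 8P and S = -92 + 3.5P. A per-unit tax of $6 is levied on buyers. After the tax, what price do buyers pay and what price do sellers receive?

Buyers pay 784/23, sellers receive 646/23

Pre-tax equilibrium: P* = 742/23, Q* = 481/23.
Tax on buyers shifts demand to D = 279 − 8(P + 6) = 231 - 8P.
231 - 8P = -92 + 3.5P gives seller price Ps = 646/23; buyers pay Pb = 646/23 + 6 = 784/23.
New quantity: Q = 279 − 8(784/23) = 145/23.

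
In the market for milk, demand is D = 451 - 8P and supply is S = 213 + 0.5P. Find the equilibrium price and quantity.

Set D = S: 451 - 8P = 213 + 0.5P.
238 = 8.5P, so P* = 28.
Q* = 451 − 8(28) = 227.

P* = 28, Q* = 227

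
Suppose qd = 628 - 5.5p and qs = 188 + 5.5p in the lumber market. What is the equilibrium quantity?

Set qd = qs: 628 - 5.5p = 188 + 5.5p.
440 = 11p, so p* = 40.
q* = 628 − 5.5(40) = 408.

q* = 408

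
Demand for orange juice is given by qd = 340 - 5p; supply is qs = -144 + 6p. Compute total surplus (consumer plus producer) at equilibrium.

Total surplus = 2640

Equilibrium: 340 - 5p = -144 + 6p gives p* = 44, q* = 120.
Demand choke price: p = 68; supply starts at p = 24.
CS = ½(68 − 44)(120) = 1440; PS = ½(44 − 24)(120) = 1200.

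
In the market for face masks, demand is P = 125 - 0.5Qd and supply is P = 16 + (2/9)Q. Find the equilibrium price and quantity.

Set the two price expressions equal: 125 - 0.5Q = 16 + (2/9)Q.
109 = (13/18)Q, so Q* = 1962/13.
P* = 125 − (0.5)(1962/13) = 644/13.

P* = 644/13, Q* = 1962/13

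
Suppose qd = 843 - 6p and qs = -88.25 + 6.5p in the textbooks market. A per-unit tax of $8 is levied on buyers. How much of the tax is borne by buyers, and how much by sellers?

Pre-tax equilibrium: p* = 74.5, q* = 396.
Tax on buyers shifts demand to qd = 843 − 6(p + 8) = 795 - 6p.
795 - 6p = -88.25 + 6.5p gives seller price ps = 70.66; buyers pay pb = 70.66 + 8 = 78.66.
New quantity: q = 843 − 6(78.66) = 371.04.
Buyer burden = 78.66 − 74.5 = 4.16; seller burden = 74.5 − 70.66 = 3.84.

Buyers bear $4.16, sellers bear $3.84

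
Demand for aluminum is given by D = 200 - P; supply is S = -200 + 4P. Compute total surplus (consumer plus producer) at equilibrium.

Total surplus = 9000

Equilibrium: 200 - P = -200 + 4P gives P* = 80, Q* = 120.
Demand choke price: P = 200; supply starts at P = 50.
CS = ½(200 − 80)(120) = 7200; PS = ½(80 − 50)(120) = 1800.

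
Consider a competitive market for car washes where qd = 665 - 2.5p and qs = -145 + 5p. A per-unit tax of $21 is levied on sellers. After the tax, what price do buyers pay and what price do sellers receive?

Pre-tax equilibrium: p* = 108, q* = 395.
Tax on sellers shifts supply to qs = -145 + 5(p − 21) = -250 + 5p.
665 - 2.5p = -250 + 5p gives buyer price pb = 122; sellers receive ps = 122 − 21 = 101.
New quantity: q = 665 − 2.5(122) = 360.

Buyers pay $122, sellers receive $101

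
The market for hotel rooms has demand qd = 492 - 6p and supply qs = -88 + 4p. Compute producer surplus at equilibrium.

Equilibrium: 492 - 6p = -88 + 4p gives p* = 58, q* = 144.
Supply starts at p = 22 (where qs = 0).
PS = ½(58 − 22)(144) = 2592.

Producer surplus = 2592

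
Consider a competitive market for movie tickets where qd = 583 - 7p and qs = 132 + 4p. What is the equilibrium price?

Set qd = qs: 583 - 7p = 132 + 4p.
451 = 11p, so p* = 41.
q* = 583 − 7(41) = 296.

p* = 41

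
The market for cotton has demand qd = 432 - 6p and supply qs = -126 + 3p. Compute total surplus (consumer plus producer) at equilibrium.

Total surplus = 900

Equilibrium: 432 - 6p = -126 + 3p gives p* = 62, q* = 60.
Demand choke price: p = 72; supply starts at p = 42.
CS = ½(72 − 62)(60) = 300; PS = ½(62 − 42)(60) = 600.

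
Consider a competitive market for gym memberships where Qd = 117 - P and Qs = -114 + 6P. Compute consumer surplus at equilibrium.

Equilibrium: 117 - P = -114 + 6P gives P* = 33, Q* = 84.
Demand choke price (Qd = 0): P = 117.
CS = ½(117 − 33)(84) = 3528.

Consumer surplus = 3528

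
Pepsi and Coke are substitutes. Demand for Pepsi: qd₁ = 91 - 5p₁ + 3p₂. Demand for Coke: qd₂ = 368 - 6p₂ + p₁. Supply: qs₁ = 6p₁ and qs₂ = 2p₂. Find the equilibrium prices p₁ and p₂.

p₁ = 1832/85, p₂ = 4139/85

Market 1: 91 - 5p₁ + 3p₂ = 6p₁ → 11p₁ - 3p₂ = 91.
Market 2: 8p₂ - p₁ = 368.
Eliminating p₂: 8×(1) + 3×(2) gives 85p₁ = 1832, so p₁ = 1832/85.
Back-substitute into (2): p₂ = (368 + 1×1832/85) / 8 = 4139/85.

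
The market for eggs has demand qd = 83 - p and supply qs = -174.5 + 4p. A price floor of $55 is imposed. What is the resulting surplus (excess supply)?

Equilibrium price would be p* = 51.5, so the floor at 55 binds.
At p = 55: qd = 28, qs = 45.5.
Surplus = 45.5 − 28 = 17.5.

Surplus = 17.5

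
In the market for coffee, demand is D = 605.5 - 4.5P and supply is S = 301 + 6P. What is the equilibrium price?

Set D = S: 605.5 - 4.5P = 301 + 6P.
304.5 = 10.5P, so P* = 29.
Q* = 605.5 − 4.5(29) = 475.

P* = 29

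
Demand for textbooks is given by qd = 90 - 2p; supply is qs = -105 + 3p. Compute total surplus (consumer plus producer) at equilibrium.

Total surplus = 60

Equilibrium: 90 - 2p = -105 + 3p gives p* = 39, q* = 12.
Demand choke price: p = 45; supply starts at p = 35.
CS = ½(45 − 39)(12) = 36; PS = ½(39 − 35)(12) = 24.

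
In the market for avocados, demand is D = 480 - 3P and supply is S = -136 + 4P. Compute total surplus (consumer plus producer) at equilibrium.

Total surplus = 13608

Equilibrium: 480 - 3P = -136 + 4P gives P* = 88, Q* = 216.
Demand choke price: P = 160; supply starts at P = 34.
CS = ½(160 − 88)(216) = 7776; PS = ½(88 − 34)(216) = 5832.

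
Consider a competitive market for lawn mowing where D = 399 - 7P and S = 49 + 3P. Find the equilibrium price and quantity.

Set D = S: 399 - 7P = 49 + 3P.
350 = 10P, so P* = 35.
Q* = 399 − 7(35) = 154.

P* = 35, Q* = 154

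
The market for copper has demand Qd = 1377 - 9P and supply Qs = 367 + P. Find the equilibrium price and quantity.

P* = 101, Q* = 468

Set Qd = Qs: 1377 - 9P = 367 + P.
1010 = 10P, so P* = 101.
Q* = 1377 − 9(101) = 468.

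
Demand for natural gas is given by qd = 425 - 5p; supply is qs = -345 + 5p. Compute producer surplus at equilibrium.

Producer surplus = 160

Equilibrium: 425 - 5p = -345 + 5p gives p* = 77, q* = 40.
Supply starts at p = 69 (where qs = 0).
PS = ½(77 − 69)(40) = 160.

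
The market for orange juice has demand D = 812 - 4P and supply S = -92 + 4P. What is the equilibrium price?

Set D = S: 812 - 4P = -92 + 4P.
904 = 8P, so P* = 113.
Q* = 812 − 4(113) = 360.

P* = 113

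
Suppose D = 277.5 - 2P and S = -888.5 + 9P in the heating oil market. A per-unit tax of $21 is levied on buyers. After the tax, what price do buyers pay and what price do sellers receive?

Buyers pay 1355/11, sellers receive 1124/11

Pre-tax equilibrium: P* = 106, Q* = 65.5.
Tax on buyers shifts demand to D = 277.5 − 2(P + 21) = 235.5 - 2P.
235.5 - 2P = -888.5 + 9P gives seller price Ps = 1124/11; buyers pay Pb = 1124/11 + 21 = 1355/11.
New quantity: Q = 277.5 − 2(1355/11) = 685/22.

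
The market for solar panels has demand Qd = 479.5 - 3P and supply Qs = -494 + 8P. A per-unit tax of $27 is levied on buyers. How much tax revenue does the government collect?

Pre-tax equilibrium: P* = 88.5, Q* = 214.
Tax on buyers shifts demand to Qd = 479.5 − 3(P + 27) = 398.5 - 3P.
398.5 - 3P = -494 + 8P gives seller price Ps = 1785/22; buyers pay Pb = 1785/22 + 27 = 2379/22.
New quantity: Q = 479.5 − 3(2379/22) = 1706/11.
Revenue = 27 × 1706/11 = 46062/11.

Tax revenue = 46062/11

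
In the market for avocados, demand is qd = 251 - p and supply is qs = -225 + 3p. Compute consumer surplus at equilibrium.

Equilibrium: 251 - p = -225 + 3p gives p* = 119, q* = 132.
Demand choke price (qd = 0): p = 251.
CS = ½(251 − 119)(132) = 8712.

Consumer surplus = 8712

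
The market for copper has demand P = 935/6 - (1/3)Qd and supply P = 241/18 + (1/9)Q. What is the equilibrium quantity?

Set the two price expressions equal: 935/6 - (1/3)Q = 241/18 + (1/9)Q.
1282/9 = (4/9)Q, so Q* = 320.5.
P* = 935/6 − (1/3)(320.5) = 49.

Q* = 320.5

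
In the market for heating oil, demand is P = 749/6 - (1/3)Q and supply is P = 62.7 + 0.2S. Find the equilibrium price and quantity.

P* = 86, Q* = 116.5

Set the two price expressions equal: 749/6 - (1/3)Q = 62.7 + 0.2Q.
932/15 = (8/15)Q, so Q* = 116.5.
P* = 749/6 − (1/3)(116.5) = 86.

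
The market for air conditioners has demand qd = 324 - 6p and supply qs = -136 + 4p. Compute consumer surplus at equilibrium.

Consumer surplus = 192

Equilibrium: 324 - 6p = -136 + 4p gives p* = 46, q* = 48.
Demand choke price (qd = 0): p = 54.
CS = ½(54 − 46)(48) = 192.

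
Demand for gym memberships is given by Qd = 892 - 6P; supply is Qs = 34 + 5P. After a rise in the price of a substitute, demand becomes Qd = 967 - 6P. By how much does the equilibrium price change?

Original equilibrium: P* = 78, Q* = 424.
New equilibrium: 967 - 6P = 34 + 5P, so 933 = 11P and P' = 933/11; Q' = 967 − 6(933/11) = 5039/11.
Change in price: 933/11 − 78 = 75/11.

ΔP = 75/11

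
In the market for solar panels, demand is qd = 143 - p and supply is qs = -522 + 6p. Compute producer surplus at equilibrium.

Equilibrium: 143 - p = -522 + 6p gives p* = 95, q* = 48.
Supply starts at p = 87 (where qs = 0).
PS = ½(95 − 87)(48) = 192.

Producer surplus = 192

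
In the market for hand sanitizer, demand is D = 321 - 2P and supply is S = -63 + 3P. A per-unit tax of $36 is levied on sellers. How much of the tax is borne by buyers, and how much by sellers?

Buyers bear $21.6, sellers bear $14.4

Pre-tax equilibrium: P* = 76.8, Q* = 167.4.
Tax on sellers shifts supply to S = -63 + 3(P − 36) = -171 + 3P.
321 - 2P = -171 + 3P gives buyer price Pb = 98.4; sellers receive Ps = 98.4 − 36 = 62.4.
New quantity: Q = 321 − 2(98.4) = 124.2.
Buyer burden = 98.4 − 76.8 = 21.6; seller burden = 76.8 − 62.4 = 14.4.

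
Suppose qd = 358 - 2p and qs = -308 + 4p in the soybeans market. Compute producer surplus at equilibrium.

Equilibrium: 358 - 2p = -308 + 4p gives p* = 111, q* = 136.
Supply starts at p = 77 (where qs = 0).
PS = ½(111 − 77)(136) = 2312.

Producer surplus = 2312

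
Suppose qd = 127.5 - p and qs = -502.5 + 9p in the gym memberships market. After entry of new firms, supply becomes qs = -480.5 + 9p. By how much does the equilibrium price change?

Original equilibrium: p* = 63, q* = 64.5.
New equilibrium: 127.5 - p = -480.5 + 9p, so 608 = 10p and p' = 60.8; q' = 127.5 − 1(60.8) = 66.7.
Change in price: 60.8 − 63 = -2.2.

Δp = -2.2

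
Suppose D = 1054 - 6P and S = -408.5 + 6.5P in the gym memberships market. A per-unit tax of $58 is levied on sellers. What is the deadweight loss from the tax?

Deadweight loss = 5247.84

Pre-tax equilibrium: P* = 117, Q* = 352.
Tax on sellers shifts supply to S = -408.5 + 6.5(P − 58) = -785.5 + 6.5P.
1054 - 6P = -785.5 + 6.5P gives buyer price Pb = 147.16; sellers receive Ps = 147.16 − 58 = 89.16.
New quantity: Q = 1054 − 6(147.16) = 171.04.
DWL = ½ × 58 × (352 − 171.04) = 5247.84.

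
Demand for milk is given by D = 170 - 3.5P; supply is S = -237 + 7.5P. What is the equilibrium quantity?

Q* = 40.5

Set D = S: 170 - 3.5P = -237 + 7.5P.
407 = 11P, so P* = 37.
Q* = 170 − 3.5(37) = 40.5.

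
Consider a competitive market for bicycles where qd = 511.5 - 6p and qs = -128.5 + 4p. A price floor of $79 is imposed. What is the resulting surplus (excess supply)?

Equilibrium price would be p* = 64, so the floor at 79 binds.
At p = 79: qd = 37.5, qs = 187.5.
Surplus = 187.5 − 37.5 = 150.

Surplus = 150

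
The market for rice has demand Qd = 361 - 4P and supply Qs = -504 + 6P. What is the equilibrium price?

P* = 86.5

Set Qd = Qs: 361 - 4P = -504 + 6P.
865 = 10P, so P* = 86.5.
Q* = 361 − 4(86.5) = 15.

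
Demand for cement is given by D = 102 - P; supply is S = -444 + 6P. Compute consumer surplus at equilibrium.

Equilibrium: 102 - P = -444 + 6P gives P* = 78, Q* = 24.
Demand choke price (D = 0): P = 102.
CS = ½(102 − 78)(24) = 288.

Consumer surplus = 288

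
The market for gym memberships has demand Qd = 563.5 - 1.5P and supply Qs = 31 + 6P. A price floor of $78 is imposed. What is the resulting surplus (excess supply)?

Equilibrium price would be P* = 71, so the floor at 78 binds.
At P = 78: Qd = 446.5, Qs = 499.
Surplus = 499 − 446.5 = 52.5.

Surplus = 52.5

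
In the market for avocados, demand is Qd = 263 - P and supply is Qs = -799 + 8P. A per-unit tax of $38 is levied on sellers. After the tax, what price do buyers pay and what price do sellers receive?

Pre-tax equilibrium: P* = 118, Q* = 145.
Tax on sellers shifts supply to Qs = -799 + 8(P − 38) = -1103 + 8P.
263 - P = -1103 + 8P gives buyer price Pb = 1366/9; sellers receive Ps = 1366/9 − 38 = 1024/9.
New quantity: Q = 263 − 1(1366/9) = 1001/9.

Buyers pay 1366/9, sellers receive 1024/9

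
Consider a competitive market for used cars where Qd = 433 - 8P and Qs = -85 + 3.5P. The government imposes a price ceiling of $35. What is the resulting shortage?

Shortage = 115.5

Equilibrium price would be P* = 1036/23, so the ceiling at 35 binds.
At P = 35: Qd = 433 − 8(35) = 153, Qs = -85 + 3.5(35) = 37.5.
Shortage = 153 − 37.5 = 115.5.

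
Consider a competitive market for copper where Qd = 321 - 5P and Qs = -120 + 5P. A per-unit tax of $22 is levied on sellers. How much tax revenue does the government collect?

Pre-tax equilibrium: P* = 44.1, Q* = 100.5.
Tax on sellers shifts supply to Qs = -120 + 5(P − 22) = -230 + 5P.
321 - 5P = -230 + 5P gives buyer price Pb = 55.1; sellers receive Ps = 55.1 − 22 = 33.1.
New quantity: Q = 321 − 5(55.1) = 45.5.
Revenue = 22 × 45.5 = 1001.

Tax revenue = 1001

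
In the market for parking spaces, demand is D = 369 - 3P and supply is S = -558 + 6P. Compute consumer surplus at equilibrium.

Equilibrium: 369 - 3P = -558 + 6P gives P* = 103, Q* = 60.
Demand choke price (D = 0): P = 123.
CS = ½(123 − 103)(60) = 600.

Consumer surplus = 600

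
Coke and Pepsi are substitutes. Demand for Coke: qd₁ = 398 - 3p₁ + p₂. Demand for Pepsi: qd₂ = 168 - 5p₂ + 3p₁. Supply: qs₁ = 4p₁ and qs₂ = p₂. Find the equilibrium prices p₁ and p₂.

p₁ = 852/13, p₂ = 790/13

Market 1: 398 - 3p₁ + p₂ = 4p₁ → 7p₁ - p₂ = 398.
Market 2: 6p₂ - 3p₁ = 168.
Eliminating p₂: 6×(1) + 1×(2) gives 39p₁ = 2556, so p₁ = 852/13.
Back-substitute into (2): p₂ = (168 + 3×852/13) / 6 = 790/13.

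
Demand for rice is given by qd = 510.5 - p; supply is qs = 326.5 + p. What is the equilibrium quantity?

Set qd = qs: 510.5 - p = 326.5 + p.
184 = 2p, so p* = 92.
q* = 510.5 − 1(92) = 418.5.

q* = 418.5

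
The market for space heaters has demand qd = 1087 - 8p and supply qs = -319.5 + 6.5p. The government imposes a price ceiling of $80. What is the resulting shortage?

Equilibrium price would be p* = 97, so the ceiling at 80 binds.
At p = 80: qd = 1087 − 8(80) = 447, qs = -319.5 + 6.5(80) = 200.5.
Shortage = 447 − 200.5 = 246.5.

Shortage = 246.5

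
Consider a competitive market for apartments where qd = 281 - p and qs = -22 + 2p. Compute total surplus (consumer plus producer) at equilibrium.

Total surplus = 24300

Equilibrium: 281 - p = -22 + 2p gives p* = 101, q* = 180.
Demand choke price: p = 281; supply starts at p = 11.
CS = ½(281 − 101)(180) = 16200; PS = ½(101 − 11)(180) = 8100.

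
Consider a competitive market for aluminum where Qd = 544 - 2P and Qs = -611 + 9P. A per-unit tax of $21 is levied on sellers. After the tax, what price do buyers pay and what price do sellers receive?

Buyers pay 1344/11, sellers receive 1113/11

Pre-tax equilibrium: P* = 105, Q* = 334.
Tax on sellers shifts supply to Qs = -611 + 9(P − 21) = -800 + 9P.
544 - 2P = -800 + 9P gives buyer price Pb = 1344/11; sellers receive Ps = 1344/11 − 21 = 1113/11.
New quantity: Q = 544 − 2(1344/11) = 3296/11.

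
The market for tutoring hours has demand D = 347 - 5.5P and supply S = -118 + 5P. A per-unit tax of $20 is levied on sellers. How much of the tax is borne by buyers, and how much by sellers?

Buyers bear 200/21, sellers bear 220/21

Pre-tax equilibrium: P* = 310/7, Q* = 724/7.
Tax on sellers shifts supply to S = -118 + 5(P − 20) = -218 + 5P.
347 - 5.5P = -218 + 5P gives buyer price Pb = 1130/21; sellers receive Ps = 1130/21 − 20 = 710/21.
New quantity: Q = 347 − 5.5(1130/21) = 1072/21.
Buyer burden = 1130/21 − 310/7 = 200/21; seller burden = 310/7 − 710/21 = 220/21.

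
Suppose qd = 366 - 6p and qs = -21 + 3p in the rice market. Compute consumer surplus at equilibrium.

Consumer surplus = 972

Equilibrium: 366 - 6p = -21 + 3p gives p* = 43, q* = 108.
Demand choke price (qd = 0): p = 61.
CS = ½(61 − 43)(108) = 972.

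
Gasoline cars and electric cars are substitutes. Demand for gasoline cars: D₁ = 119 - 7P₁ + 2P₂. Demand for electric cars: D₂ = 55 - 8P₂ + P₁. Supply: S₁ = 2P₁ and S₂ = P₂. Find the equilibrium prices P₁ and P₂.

P₁ = 1181/79, P₂ = 614/79

Market 1: 119 - 7P₁ + 2P₂ = 2P₁ → 9P₁ - 2P₂ = 119.
Market 2: 9P₂ - P₁ = 55.
Eliminating P₂: 9×(1) + 2×(2) gives 79P₁ = 1181, so P₁ = 1181/79.
Back-substitute into (2): P₂ = (55 + 1×1181/79) / 9 = 614/79.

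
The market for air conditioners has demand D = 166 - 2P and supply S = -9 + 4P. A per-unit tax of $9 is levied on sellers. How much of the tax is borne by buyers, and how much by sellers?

Pre-tax equilibrium: P* = 175/6, Q* = 323/3.
Tax on sellers shifts supply to S = -9 + 4(P − 9) = -45 + 4P.
166 - 2P = -45 + 4P gives buyer price Pb = 211/6; sellers receive Ps = 211/6 − 9 = 157/6.
New quantity: Q = 166 − 2(211/6) = 287/3.
Buyer burden = 211/6 − 175/6 = 6; seller burden = 175/6 − 157/6 = 3.

Buyers bear $6, sellers bear $3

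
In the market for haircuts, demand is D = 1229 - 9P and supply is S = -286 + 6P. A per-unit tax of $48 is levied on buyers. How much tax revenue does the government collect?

Tax revenue = 7065.6

Pre-tax equilibrium: P* = 101, Q* = 320.
Tax on buyers shifts demand to D = 1229 − 9(P + 48) = 797 - 9P.
797 - 9P = -286 + 6P gives seller price Ps = 72.2; buyers pay Pb = 72.2 + 48 = 120.2.
New quantity: Q = 1229 − 9(120.2) = 147.2.
Revenue = 48 × 147.2 = 7065.6.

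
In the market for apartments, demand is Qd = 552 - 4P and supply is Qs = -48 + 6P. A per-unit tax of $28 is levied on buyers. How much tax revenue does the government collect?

Tax revenue = 6854.4

Pre-tax equilibrium: P* = 60, Q* = 312.
Tax on buyers shifts demand to Qd = 552 − 4(P + 28) = 440 - 4P.
440 - 4P = -48 + 6P gives seller price Ps = 48.8; buyers pay Pb = 48.8 + 28 = 76.8.
New quantity: Q = 552 − 4(76.8) = 244.8.
Revenue = 28 × 244.8 = 6854.4.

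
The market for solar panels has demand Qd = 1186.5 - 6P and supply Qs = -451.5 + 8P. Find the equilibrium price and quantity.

P* = 117, Q* = 484.5

Set Qd = Qs: 1186.5 - 6P = -451.5 + 8P.
1638 = 14P, so P* = 117.
Q* = 1186.5 − 6(117) = 484.5.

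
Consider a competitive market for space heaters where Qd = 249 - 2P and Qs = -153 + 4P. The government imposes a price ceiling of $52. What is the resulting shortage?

Equilibrium price would be P* = 67, so the ceiling at 52 binds.
At P = 52: Qd = 249 − 2(52) = 145, Qs = -153 + 4(52) = 55.
Shortage = 145 − 55 = 90.

Shortage = 90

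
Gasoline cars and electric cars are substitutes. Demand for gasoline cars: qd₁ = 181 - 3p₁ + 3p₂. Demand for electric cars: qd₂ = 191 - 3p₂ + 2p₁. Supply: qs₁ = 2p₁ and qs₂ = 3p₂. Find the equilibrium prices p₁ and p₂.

p₁ = 69.125, p₂ = 54.875

Market 1: 181 - 3p₁ + 3p₂ = 2p₁ → 5p₁ - 3p₂ = 181.
Market 2: 6p₂ - 2p₁ = 191.
Eliminating p₂: 6×(1) + 3×(2) gives 24p₁ = 1659, so p₁ = 69.125.
Back-substitute into (2): p₂ = (191 + 2×69.125) / 6 = 54.875.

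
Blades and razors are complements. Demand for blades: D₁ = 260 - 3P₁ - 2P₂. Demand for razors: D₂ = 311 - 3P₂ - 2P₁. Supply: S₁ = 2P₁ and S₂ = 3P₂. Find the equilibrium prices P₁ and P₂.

P₁ = 469/13, P₂ = 1035/26

Market 1: 260 - 3P₁ - 2P₂ = 2P₁ → 5P₁ + 2P₂ = 260.
Market 2: 6P₂ + 2P₁ = 311.
Eliminating P₂: 6×(1) − 2×(2) gives 26P₁ = 938, so P₁ = 469/13.
Back-substitute into (2): P₂ = (311 − 2×469/13) / 6 = 1035/26.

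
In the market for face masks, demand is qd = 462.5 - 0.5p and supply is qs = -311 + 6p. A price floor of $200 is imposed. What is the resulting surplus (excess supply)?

Surplus = 526.5

Equilibrium price would be p* = 119, so the floor at 200 binds.
At p = 200: qd = 362.5, qs = 889.
Surplus = 889 − 362.5 = 526.5.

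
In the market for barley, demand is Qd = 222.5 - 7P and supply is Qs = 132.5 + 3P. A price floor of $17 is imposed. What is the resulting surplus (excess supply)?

Equilibrium price would be P* = 9, so the floor at 17 binds.
At P = 17: Qd = 103.5, Qs = 183.5.
Surplus = 183.5 − 103.5 = 80.

Surplus = 80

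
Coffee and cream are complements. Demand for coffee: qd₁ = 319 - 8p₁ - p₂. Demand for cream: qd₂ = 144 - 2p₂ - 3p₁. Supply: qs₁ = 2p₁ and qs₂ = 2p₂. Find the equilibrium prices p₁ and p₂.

Market 1: 319 - 8p₁ - p₂ = 2p₁ → 10p₁ + p₂ = 319.
Market 2: 4p₂ + 3p₁ = 144.
Eliminating p₂: 4×(1) − 1×(2) gives 37p₁ = 1132, so p₁ = 1132/37.
Back-substitute into (2): p₂ = (144 − 3×1132/37) / 4 = 483/37.

p₁ = 1132/37, p₂ = 483/37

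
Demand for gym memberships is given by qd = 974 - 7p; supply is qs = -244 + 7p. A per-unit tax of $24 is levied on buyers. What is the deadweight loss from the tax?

Deadweight loss = 1008

Pre-tax equilibrium: p* = 87, q* = 365.
Tax on buyers shifts demand to qd = 974 − 7(p + 24) = 806 - 7p.
806 - 7p = -244 + 7p gives seller price ps = 75; buyers pay pb = 75 + 24 = 99.
New quantity: q = 974 − 7(99) = 281.
DWL = ½ × 24 × (365 − 281) = 1008.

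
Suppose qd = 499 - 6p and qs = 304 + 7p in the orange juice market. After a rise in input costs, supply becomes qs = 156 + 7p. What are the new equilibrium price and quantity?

Original equilibrium: p* = 15, q* = 409.
New equilibrium: 499 - 6p = 156 + 7p, so 343 = 13p and p' = 343/13; q' = 499 − 6(343/13) = 4429/13.

p' = 343/13, q' = 4429/13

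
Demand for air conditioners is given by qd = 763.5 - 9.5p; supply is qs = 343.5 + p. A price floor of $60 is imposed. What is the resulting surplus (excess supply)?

Surplus = 210

Equilibrium price would be p* = 40, so the floor at 60 binds.
At p = 60: qd = 193.5, qs = 403.5.
Surplus = 403.5 − 193.5 = 210.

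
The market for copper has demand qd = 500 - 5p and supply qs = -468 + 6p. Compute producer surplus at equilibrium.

Producer surplus = 300

Equilibrium: 500 - 5p = -468 + 6p gives p* = 88, q* = 60.
Supply starts at p = 78 (where qs = 0).
PS = ½(88 − 78)(60) = 300.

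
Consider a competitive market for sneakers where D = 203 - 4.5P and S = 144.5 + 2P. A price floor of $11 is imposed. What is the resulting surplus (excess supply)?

Surplus = 13

Equilibrium price would be P* = 9, so the floor at 11 binds.
At P = 11: D = 153.5, S = 166.5.
Surplus = 166.5 − 153.5 = 13.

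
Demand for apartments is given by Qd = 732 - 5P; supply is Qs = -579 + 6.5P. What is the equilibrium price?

Set Qd = Qs: 732 - 5P = -579 + 6.5P.
1311 = 11.5P, so P* = 114.
Q* = 732 − 5(114) = 162.

P* = 114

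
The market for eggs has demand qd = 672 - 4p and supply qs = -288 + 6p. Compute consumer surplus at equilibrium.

Equilibrium: 672 - 4p = -288 + 6p gives p* = 96, q* = 288.
Demand choke price (qd = 0): p = 168.
CS = ½(168 − 96)(288) = 10368.

Consumer surplus = 10368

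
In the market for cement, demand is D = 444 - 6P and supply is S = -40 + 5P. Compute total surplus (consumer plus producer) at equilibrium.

Total surplus = 5940

Equilibrium: 444 - 6P = -40 + 5P gives P* = 44, Q* = 180.
Demand choke price: P = 74; supply starts at P = 8.
CS = ½(74 − 44)(180) = 2700; PS = ½(44 − 8)(180) = 3240.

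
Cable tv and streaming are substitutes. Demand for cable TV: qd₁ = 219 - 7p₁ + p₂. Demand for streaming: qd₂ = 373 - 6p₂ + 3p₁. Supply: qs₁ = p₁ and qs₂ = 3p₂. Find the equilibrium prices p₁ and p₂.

p₁ = 2344/69, p₂ = 3641/69

Market 1: 219 - 7p₁ + p₂ = p₁ → 8p₁ - p₂ = 219.
Market 2: 9p₂ - 3p₁ = 373.
Eliminating p₂: 9×(1) + 1×(2) gives 69p₁ = 2344, so p₁ = 2344/69.
Back-substitute into (2): p₂ = (373 + 3×2344/69) / 9 = 3641/69.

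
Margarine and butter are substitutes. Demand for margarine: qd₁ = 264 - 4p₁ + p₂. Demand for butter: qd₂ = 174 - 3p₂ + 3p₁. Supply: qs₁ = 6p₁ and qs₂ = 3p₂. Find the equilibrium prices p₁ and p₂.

p₁ = 586/19, p₂ = 844/19

Market 1: 264 - 4p₁ + p₂ = 6p₁ → 10p₁ - p₂ = 264.
Market 2: 6p₂ - 3p₁ = 174.
Eliminating p₂: 6×(1) + 1×(2) gives 57p₁ = 1758, so p₁ = 586/19.
Back-substitute into (2): p₂ = (174 + 3×586/19) / 6 = 844/19.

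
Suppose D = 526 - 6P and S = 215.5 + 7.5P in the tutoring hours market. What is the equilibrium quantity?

Q* = 388

Set D = S: 526 - 6P = 215.5 + 7.5P.
310.5 = 13.5P, so P* = 23.
Q* = 526 − 6(23) = 388.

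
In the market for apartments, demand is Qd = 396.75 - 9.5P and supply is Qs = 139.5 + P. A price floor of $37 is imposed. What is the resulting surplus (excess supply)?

Surplus = 131.25

Equilibrium price would be P* = 24.5, so the floor at 37 binds.
At P = 37: Qd = 45.25, Qs = 176.5.
Surplus = 176.5 − 45.25 = 131.25.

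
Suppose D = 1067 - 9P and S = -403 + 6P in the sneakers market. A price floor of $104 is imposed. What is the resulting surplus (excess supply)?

Equilibrium price would be P* = 98, so the floor at 104 binds.
At P = 104: D = 131, S = 221.
Surplus = 221 − 131 = 90.

Surplus = 90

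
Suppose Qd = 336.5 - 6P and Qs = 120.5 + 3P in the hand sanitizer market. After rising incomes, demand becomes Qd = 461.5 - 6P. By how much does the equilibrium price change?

Original equilibrium: P* = 24, Q* = 192.5.
New equilibrium: 461.5 - 6P = 120.5 + 3P, so 341 = 9P and P' = 341/9; Q' = 461.5 − 6(341/9) = 1405/6.
Change in price: 341/9 − 24 = 125/9.

ΔP = 125/9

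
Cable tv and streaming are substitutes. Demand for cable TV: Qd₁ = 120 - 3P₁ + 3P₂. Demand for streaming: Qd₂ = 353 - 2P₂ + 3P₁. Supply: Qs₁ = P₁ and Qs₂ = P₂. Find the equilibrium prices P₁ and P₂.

P₁ = 473, P₂ = 1772/3

Market 1: 120 - 3P₁ + 3P₂ = P₁ → 4P₁ - 3P₂ = 120.
Market 2: 3P₂ - 3P₁ = 353.
Eliminating P₂: 3×(1) + 3×(2) gives 3P₁ = 1419, so P₁ = 473.
Back-substitute into (2): P₂ = (353 + 3×473) / 3 = 1772/3.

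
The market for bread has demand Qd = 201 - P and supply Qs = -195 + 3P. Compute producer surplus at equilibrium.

Producer surplus = 1734

Equilibrium: 201 - P = -195 + 3P gives P* = 99, Q* = 102.
Supply starts at P = 65 (where Qs = 0).
PS = ½(99 − 65)(102) = 1734.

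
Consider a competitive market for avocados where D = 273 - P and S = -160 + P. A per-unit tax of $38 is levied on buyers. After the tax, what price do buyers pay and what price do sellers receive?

Pre-tax equilibrium: P* = 216.5, Q* = 56.5.
Tax on buyers shifts demand to D = 273 − 1(P + 38) = 235 - P.
235 - P = -160 + P gives seller price Ps = 197.5; buyers pay Pb = 197.5 + 38 = 235.5.
New quantity: Q = 273 − 1(235.5) = 37.5.

Buyers pay $235.5, sellers receive $197.5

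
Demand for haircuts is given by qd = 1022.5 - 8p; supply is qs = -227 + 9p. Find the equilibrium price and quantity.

p* = 73.5, q* = 434.5

Set qd = qs: 1022.5 - 8p = -227 + 9p.
1249.5 = 17p, so p* = 73.5.
q* = 1022.5 − 8(73.5) = 434.5.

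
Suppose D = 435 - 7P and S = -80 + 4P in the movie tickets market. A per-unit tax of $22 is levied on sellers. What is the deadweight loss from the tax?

Pre-tax equilibrium: P* = 515/11, Q* = 1180/11.
Tax on sellers shifts supply to S = -80 + 4(P − 22) = -168 + 4P.
435 - 7P = -168 + 4P gives buyer price Pb = 603/11; sellers receive Ps = 603/11 − 22 = 361/11.
New quantity: Q = 435 − 7(603/11) = 564/11.
DWL = ½ × 22 × (1180/11 − 564/11) = 616.

Deadweight loss = 616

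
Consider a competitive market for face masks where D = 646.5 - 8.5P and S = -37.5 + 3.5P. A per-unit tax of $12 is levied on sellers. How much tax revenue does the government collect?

Tax revenue = 1587

Pre-tax equilibrium: P* = 57, Q* = 162.
Tax on sellers shifts supply to S = -37.5 + 3.5(P − 12) = -79.5 + 3.5P.
646.5 - 8.5P = -79.5 + 3.5P gives buyer price Pb = 60.5; sellers receive Ps = 60.5 − 12 = 48.5.
New quantity: Q = 646.5 − 8.5(60.5) = 132.25.
Revenue = 12 × 132.25 = 1587.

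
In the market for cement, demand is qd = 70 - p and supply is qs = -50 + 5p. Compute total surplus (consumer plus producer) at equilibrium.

Total surplus = 1500

Equilibrium: 70 - p = -50 + 5p gives p* = 20, q* = 50.
Demand choke price: p = 70; supply starts at p = 10.
CS = ½(70 − 20)(50) = 1250; PS = ½(20 − 10)(50) = 250.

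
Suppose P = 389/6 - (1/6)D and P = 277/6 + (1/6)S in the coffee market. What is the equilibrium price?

Set the two price expressions equal: 389/6 - (1/6)Q = 277/6 + (1/6)Q.
56/3 = (1/3)Q, so Q* = 56.
P* = 389/6 − (1/6)(56) = 55.5.

P* = 55.5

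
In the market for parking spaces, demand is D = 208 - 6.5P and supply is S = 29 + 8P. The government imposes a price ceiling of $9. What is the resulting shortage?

Equilibrium price would be P* = 358/29, so the ceiling at 9 binds.
At P = 9: D = 208 − 6.5(9) = 149.5, S = 29 + 8(9) = 101.
Shortage = 149.5 − 101 = 48.5.

Shortage = 48.5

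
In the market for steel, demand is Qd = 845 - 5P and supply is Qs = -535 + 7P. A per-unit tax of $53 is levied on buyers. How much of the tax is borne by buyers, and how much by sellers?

Buyers bear 371/12, sellers bear 265/12

Pre-tax equilibrium: P* = 115, Q* = 270.
Tax on buyers shifts demand to Qd = 845 − 5(P + 53) = 580 - 5P.
580 - 5P = -535 + 7P gives seller price Ps = 1115/12; buyers pay Pb = 1115/12 + 53 = 1751/12.
New quantity: Q = 845 − 5(1751/12) = 1385/12.
Buyer burden = 1751/12 − 115 = 371/12; seller burden = 115 − 1115/12 = 265/12.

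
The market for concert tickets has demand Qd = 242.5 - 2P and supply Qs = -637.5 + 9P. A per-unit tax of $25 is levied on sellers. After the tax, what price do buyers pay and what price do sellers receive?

Pre-tax equilibrium: P* = 80, Q* = 82.5.
Tax on sellers shifts supply to Qs = -637.5 + 9(P − 25) = -862.5 + 9P.
242.5 - 2P = -862.5 + 9P gives buyer price Pb = 1105/11; sellers receive Ps = 1105/11 − 25 = 830/11.
New quantity: Q = 242.5 − 2(1105/11) = 915/22.

Buyers pay 1105/11, sellers receive 830/11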